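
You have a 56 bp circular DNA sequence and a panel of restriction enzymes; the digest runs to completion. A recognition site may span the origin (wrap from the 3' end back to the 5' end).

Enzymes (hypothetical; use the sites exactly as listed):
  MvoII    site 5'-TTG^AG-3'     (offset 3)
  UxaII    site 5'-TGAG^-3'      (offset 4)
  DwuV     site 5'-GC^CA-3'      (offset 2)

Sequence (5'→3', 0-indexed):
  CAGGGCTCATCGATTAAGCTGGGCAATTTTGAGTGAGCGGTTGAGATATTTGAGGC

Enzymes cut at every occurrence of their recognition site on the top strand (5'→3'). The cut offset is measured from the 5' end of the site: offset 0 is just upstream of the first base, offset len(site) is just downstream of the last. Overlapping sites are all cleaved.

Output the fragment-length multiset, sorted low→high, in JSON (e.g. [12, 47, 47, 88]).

[2,2,2,2,4,6,7,31]

Site scan:
  MvoII (TTGAG, off=3): starts [28, 40, 49] → cuts [31, 43, 52]
  UxaII (TGAG, off=4): starts [29, 33, 41, 50] → cuts [33, 37, 45, 54]
  DwuV (GCCA, off=2): starts [54] → cuts [0]

All cut coordinates (distinct, sorted): [0, 31, 33, 37, 43, 45, 52, 54]

Fragment lengths:
  0→31: 31 bp
  31→33: 2 bp
  33→37: 4 bp
  37→43: 6 bp
  43→45: 2 bp
  45→52: 7 bp
  52→54: 2 bp
  54→0 (wrap): 56-54+0 = 2 bp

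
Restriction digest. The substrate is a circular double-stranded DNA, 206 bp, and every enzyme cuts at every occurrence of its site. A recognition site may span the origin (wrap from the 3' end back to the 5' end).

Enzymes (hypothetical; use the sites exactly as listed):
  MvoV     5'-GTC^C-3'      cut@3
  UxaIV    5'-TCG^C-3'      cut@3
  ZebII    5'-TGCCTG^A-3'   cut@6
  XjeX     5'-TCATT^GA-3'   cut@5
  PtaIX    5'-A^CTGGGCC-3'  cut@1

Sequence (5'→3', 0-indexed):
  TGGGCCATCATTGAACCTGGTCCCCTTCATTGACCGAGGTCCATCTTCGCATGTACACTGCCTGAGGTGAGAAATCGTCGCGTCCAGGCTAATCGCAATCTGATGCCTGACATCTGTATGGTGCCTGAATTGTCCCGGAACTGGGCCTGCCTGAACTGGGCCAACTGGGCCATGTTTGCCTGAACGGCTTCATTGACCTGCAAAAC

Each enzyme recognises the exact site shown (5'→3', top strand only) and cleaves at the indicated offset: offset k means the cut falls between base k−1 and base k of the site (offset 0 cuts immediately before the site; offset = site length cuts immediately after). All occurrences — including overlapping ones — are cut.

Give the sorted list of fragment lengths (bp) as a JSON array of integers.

Per-enzyme occurrences:
  MvoV (GTCC, off=3): starts [19, 38, 81, 131] → cuts [22, 41, 84, 134]
  UxaIV (TCGC, off=3): starts [46, 77, 92] → cuts [49, 80, 95]
  ZebII (TGCCTGA, off=6): starts [58, 103, 121, 147, 176] → cuts [64, 109, 127, 153, 182]
  XjeX (TCATTGA, off=5): starts [7, 26, 189] → cuts [12, 31, 194]
  PtaIX (ACTGGGCC, off=1): starts [139, 154, 163, 204] → cuts [140, 155, 164, 205]

Pooled cuts: [12, 22, 31, 41, 49, 64, 80, 84, 95, 109, 127, 134, 140, 153, 155, 164, 182, 194, 205]

Fragments:
  12→22: 10 bp
  22→31: 9 bp
  31→41: 10 bp
  41→49: 8 bp
  49→64: 15 bp
  64→80: 16 bp
  80→84: 4 bp
  84→95: 11 bp
  95→109: 14 bp
  109→127: 18 bp
  127→134: 7 bp
  134→140: 6 bp
  140→153: 13 bp
  153→155: 2 bp
  155→164: 9 bp
  164→182: 18 bp
  182→194: 12 bp
  194→205: 11 bp
  205→12 (wrap): 206-205+12 = 13 bp

[2,4,6,7,8,9,9,10,10,11,11,12,13,13,14,15,16,18,18]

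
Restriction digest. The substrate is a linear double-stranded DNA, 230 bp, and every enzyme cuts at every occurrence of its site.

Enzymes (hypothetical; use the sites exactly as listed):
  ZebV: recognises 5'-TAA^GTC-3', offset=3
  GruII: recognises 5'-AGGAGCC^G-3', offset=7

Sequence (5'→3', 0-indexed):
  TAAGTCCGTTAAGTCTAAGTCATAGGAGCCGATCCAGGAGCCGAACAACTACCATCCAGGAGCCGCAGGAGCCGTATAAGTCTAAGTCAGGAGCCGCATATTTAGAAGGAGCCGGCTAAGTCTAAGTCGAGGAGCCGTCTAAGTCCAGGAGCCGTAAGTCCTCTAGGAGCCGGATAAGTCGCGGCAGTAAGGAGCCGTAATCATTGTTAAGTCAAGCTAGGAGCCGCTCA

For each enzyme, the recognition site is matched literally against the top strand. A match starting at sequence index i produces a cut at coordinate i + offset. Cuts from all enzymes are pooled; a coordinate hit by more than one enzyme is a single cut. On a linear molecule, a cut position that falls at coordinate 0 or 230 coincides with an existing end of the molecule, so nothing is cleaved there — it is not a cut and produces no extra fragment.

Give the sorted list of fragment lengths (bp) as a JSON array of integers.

[3,4,5,6,6,6,6,6,6,6,9,9,10,11,11,12,12,14,14,15,18,19,22]

Scan for sites:
  ZebV TAAGTC/3: at [0, 9, 15, 76, 82, 116, 122, 139, 154, 174, 207] ⇒ [3, 12, 18, 79, 85, 119, 125, 142, 157, 177, 210]
  GruII AGGAGCCG/7: at [23, 35, 57, 66, 88, 106, 129, 146, 164, 189, 218] ⇒ [30, 42, 64, 73, 95, 113, 136, 153, 171, 196, 225]

All cut coordinates (distinct, sorted): [3, 12, 18, 30, 42, 64, 73, 79, 85, 95, 113, 119, 125, 136, 142, 153, 157, 171, 177, 196, 210, 225]

Fragment lengths:
  [0,3): 3 bp
  [3,12): 9 bp
  [12,18): 6 bp
  [18,30): 12 bp
  [30,42): 12 bp
  [42,64): 22 bp
  [64,73): 9 bp
  [73,79): 6 bp
  [79,85): 6 bp
  [85,95): 10 bp
  [95,113): 18 bp
  [113,119): 6 bp
  [119,125): 6 bp
  [125,136): 11 bp
  [136,142): 6 bp
  [142,153): 11 bp
  [153,157): 4 bp
  [157,171): 14 bp
  [171,177): 6 bp
  [177,196): 19 bp
  [196,210): 14 bp
  [210,225): 15 bp
  [225,230): 5 bp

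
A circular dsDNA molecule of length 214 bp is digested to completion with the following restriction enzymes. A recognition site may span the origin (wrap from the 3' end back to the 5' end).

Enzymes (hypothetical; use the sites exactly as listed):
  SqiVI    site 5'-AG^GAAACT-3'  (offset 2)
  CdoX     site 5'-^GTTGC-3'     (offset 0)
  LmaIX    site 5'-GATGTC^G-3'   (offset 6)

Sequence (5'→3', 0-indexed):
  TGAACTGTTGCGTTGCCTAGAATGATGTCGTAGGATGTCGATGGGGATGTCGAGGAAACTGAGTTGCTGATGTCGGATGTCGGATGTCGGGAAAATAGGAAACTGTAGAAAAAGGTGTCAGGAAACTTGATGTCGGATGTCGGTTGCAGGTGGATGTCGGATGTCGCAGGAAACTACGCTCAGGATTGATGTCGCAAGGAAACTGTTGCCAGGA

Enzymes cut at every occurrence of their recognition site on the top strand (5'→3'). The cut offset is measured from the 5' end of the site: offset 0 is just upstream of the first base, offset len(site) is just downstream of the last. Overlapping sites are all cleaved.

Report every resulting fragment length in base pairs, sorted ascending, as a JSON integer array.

Site scan:
  SqiVI AGGAAACT/2: at [52, 96, 119, 167, 196] ⇒ [54, 98, 121, 169, 198]
  CdoX GTTGC/0: at [6, 11, 62, 142, 204] ⇒ [6, 11, 62, 142, 204]
  LmaIX GATGTCG/6: at [23, 33, 45, 68, 75, 82, 128, 135, 152, 159, 187] ⇒ [29, 39, 51, 74, 81, 88, 134, 141, 158, 165, 193]

All cut coordinates (distinct, sorted): [6, 11, 29, 39, 51, 54, 62, 74, 81, 88, 98, 121, 134, 141, 142, 158, 165, 169, 193, 198, 204]

Fragments:
  6→11: 5 bp
  11→29: 18 bp
  29→39: 10 bp
  39→51: 12 bp
  51→54: 3 bp
  54→62: 8 bp
  62→74: 12 bp
  74→81: 7 bp
  81→88: 7 bp
  88→98: 10 bp
  98→121: 23 bp
  121→134: 13 bp
  134→141: 7 bp
  141→142: 1 bp
  142→158: 16 bp
  158→165: 7 bp
  165→169: 4 bp
  169→193: 24 bp
  193→198: 5 bp
  198→204: 6 bp
  204→6 (wrap): 214-204+6 = 16 bp

[1,3,4,5,5,6,7,7,7,7,8,10,10,12,12,13,16,16,18,23,24]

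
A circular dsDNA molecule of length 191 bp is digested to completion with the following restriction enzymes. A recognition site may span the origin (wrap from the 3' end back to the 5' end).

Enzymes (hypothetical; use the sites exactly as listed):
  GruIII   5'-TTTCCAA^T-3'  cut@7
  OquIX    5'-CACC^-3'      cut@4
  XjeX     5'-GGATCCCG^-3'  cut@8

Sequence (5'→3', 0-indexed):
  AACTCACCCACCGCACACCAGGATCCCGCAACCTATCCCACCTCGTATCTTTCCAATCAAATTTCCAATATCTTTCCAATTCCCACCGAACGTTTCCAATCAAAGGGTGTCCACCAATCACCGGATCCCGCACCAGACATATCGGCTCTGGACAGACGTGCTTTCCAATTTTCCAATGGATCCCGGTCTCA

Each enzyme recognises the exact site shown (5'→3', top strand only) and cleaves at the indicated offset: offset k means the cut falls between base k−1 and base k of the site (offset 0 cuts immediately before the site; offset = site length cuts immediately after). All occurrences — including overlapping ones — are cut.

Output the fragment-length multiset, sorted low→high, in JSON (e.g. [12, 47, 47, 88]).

[4,4,7,7,8,8,8,9,9,11,12,12,14,14,14,16,34]

Site scan:
  GruIII TTTCCAAT/7: at [49, 61, 72, 92, 161, 169] ⇒ [56, 68, 79, 99, 168, 176]
  OquIX CACC/4: at [4, 8, 15, 38, 83, 111, 118, 130] ⇒ [8, 12, 19, 42, 87, 115, 122, 134]
  XjeX GGATCCCG/8: at [20, 122, 177] ⇒ [28, 130, 185]

Pooled cuts: [8, 12, 19, 28, 42, 56, 68, 79, 87, 99, 115, 122, 130, 134, 168, 176, 185]

Fragments:
  8→12: 4 bp
  12→19: 7 bp
  19→28: 9 bp
  28→42: 14 bp
  42→56: 14 bp
  56→68: 12 bp
  68→79: 11 bp
  79→87: 8 bp
  87→99: 12 bp
  99→115: 16 bp
  115→122: 7 bp
  122→130: 8 bp
  130→134: 4 bp
  134→168: 34 bp
  168→176: 8 bp
  176→185: 9 bp
  185→8 (wrap): 191-185+8 = 14 bp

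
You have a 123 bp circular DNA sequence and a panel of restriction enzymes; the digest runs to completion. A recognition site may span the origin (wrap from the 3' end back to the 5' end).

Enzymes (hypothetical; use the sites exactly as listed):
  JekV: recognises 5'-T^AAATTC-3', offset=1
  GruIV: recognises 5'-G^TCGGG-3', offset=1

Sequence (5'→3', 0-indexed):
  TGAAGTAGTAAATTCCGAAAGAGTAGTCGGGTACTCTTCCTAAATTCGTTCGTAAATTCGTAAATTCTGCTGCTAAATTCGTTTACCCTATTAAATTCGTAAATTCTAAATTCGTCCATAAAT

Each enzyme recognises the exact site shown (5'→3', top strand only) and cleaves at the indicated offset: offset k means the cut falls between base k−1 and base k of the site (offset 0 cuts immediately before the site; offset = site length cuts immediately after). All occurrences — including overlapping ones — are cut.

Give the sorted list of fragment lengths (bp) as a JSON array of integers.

[7,8,8,12,13,15,17,18,25]

Per-enzyme occurrences:
  JekV (TAAATTC, off=1): starts [8, 40, 52, 60, 73, 91, 99, 106] → cuts [9, 41, 53, 61, 74, 92, 100, 107]
  GruIV (GTCGGG, off=1): starts [25] → cuts [26]

All cut coordinates (distinct, sorted): [9, 26, 41, 53, 61, 74, 92, 100, 107]

Fragments:
  9→26: 17 bp
  26→41: 15 bp
  41→53: 12 bp
  53→61: 8 bp
  61→74: 13 bp
  74→92: 18 bp
  92→100: 8 bp
  100→107: 7 bp
  107→9 (wrap): 123-107+9 = 25 bp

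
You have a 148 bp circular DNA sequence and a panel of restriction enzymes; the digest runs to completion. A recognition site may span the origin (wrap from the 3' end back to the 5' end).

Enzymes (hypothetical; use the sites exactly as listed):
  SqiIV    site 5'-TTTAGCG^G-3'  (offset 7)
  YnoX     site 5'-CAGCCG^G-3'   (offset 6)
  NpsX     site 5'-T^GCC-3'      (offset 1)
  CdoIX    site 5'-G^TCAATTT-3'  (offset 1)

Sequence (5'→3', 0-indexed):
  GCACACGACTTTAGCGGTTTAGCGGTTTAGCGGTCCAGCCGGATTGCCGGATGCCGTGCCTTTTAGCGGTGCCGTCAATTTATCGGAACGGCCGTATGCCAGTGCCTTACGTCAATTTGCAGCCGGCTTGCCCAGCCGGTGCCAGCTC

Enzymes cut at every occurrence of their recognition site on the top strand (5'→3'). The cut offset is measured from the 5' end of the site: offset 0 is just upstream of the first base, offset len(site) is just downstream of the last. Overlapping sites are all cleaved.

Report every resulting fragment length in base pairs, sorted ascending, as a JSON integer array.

[2,2,4,4,4,5,6,7,8,8,8,9,9,11,14,23,24]

Site scan:
  SqiIV (TTTAGCGG, off=7): starts [9, 17, 25, 61] → cuts [16, 24, 32, 68]
  YnoX (CAGCCGG, off=6): starts [35, 119, 132] → cuts [41, 125, 138]
  NpsX (TGCC, off=1): starts [44, 51, 56, 69, 96, 102, 128, 139] → cuts [45, 52, 57, 70, 97, 103, 129, 140]
  CdoIX (GTCAATTT, off=1): starts [73, 110] → cuts [74, 111]

Pooled cuts: [16, 24, 32, 41, 45, 52, 57, 68, 70, 74, 97, 103, 111, 125, 129, 138, 140]

Fragments:
  16→24: 8 bp
  24→32: 8 bp
  32→41: 9 bp
  41→45: 4 bp
  45→52: 7 bp
  52→57: 5 bp
  57→68: 11 bp
  68→70: 2 bp
  70→74: 4 bp
  74→97: 23 bp
  97→103: 6 bp
  103→111: 8 bp
  111→125: 14 bp
  125→129: 4 bp
  129→138: 9 bp
  138→140: 2 bp
  140→16 (wrap): 148-140+16 = 24 bp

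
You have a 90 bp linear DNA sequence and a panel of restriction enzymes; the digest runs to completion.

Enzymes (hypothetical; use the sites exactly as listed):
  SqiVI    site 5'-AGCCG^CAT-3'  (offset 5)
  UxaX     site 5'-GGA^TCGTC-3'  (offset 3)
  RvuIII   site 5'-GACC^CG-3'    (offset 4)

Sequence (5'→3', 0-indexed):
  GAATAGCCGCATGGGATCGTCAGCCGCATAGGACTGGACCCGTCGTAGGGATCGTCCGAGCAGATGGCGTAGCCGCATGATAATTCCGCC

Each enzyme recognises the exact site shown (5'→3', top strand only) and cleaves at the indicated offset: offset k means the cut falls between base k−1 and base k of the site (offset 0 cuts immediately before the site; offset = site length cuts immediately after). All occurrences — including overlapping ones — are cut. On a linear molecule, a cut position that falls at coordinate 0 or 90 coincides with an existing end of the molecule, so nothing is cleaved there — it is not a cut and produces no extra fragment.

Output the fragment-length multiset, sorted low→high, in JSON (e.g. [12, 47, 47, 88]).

[7,9,10,11,14,15,24]

Per-enzyme occurrences:
  SqiVI (AGCCGCAT, off=5): starts [4, 21, 70] → cuts [9, 26, 75]
  UxaX (GGATCGTC, off=3): starts [13, 48] → cuts [16, 51]
  RvuIII (GACCCG, off=4): starts [36] → cuts [40]

Pooled cuts: [9, 16, 26, 40, 51, 75]

Fragments:
  [0,9): 9 bp
  [9,16): 7 bp
  [16,26): 10 bp
  [26,40): 14 bp
  [40,51): 11 bp
  [51,75): 24 bp
  [75,90): 15 bp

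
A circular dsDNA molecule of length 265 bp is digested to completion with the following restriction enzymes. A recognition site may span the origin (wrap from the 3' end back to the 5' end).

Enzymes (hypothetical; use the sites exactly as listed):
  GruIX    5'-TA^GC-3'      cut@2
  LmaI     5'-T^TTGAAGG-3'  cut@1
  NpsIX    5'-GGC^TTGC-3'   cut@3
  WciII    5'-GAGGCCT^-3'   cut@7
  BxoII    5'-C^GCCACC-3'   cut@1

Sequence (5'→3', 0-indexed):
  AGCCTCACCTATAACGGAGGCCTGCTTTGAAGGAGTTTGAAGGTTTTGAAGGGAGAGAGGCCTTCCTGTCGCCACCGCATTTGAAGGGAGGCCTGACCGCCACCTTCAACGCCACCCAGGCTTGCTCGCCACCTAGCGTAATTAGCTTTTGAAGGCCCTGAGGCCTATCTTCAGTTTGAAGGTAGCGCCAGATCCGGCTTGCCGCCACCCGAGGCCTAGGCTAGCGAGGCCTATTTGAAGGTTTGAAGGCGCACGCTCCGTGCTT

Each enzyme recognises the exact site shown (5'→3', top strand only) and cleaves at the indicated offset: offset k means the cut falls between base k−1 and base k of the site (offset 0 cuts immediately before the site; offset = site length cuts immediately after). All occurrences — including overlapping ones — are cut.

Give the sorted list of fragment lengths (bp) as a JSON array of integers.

[2,3,4,4,5,6,6,7,8,8,9,9,9,9,9,10,10,11,12,14,14,14,18,18,22,24]

Per-enzyme occurrences:
  GruIX TAGC/2: at [133, 142, 182, 221, 264] ⇒ [1, 135, 144, 184, 223]
  LmaI TTTGAAGG/1: at [25, 35, 44, 79, 147, 174, 233, 241] ⇒ [26, 36, 45, 80, 148, 175, 234, 242]
  NpsIX GGCTTGC/3: at [118, 195] ⇒ [121, 198]
  WciII GAGGCCT/7: at [16, 56, 87, 159, 210, 225] ⇒ [23, 63, 94, 166, 217, 232]
  BxoII CGCCACC/1: at [69, 97, 109, 126, 202] ⇒ [70, 98, 110, 127, 203]

Pooled cuts: [1, 23, 26, 36, 45, 63, 70, 80, 94, 98, 110, 121, 127, 135, 144, 148, 166, 175, 184, 198, 203, 217, 223, 232, 234, 242]

Fragment lengths:
  1→23: 22 bp
  23→26: 3 bp
  26→36: 10 bp
  36→45: 9 bp
  45→63: 18 bp
  63→70: 7 bp
  70→80: 10 bp
  80→94: 14 bp
  94→98: 4 bp
  98→110: 12 bp
  110→121: 11 bp
  121→127: 6 bp
  127→135: 8 bp
  135→144: 9 bp
  144→148: 4 bp
  148→166: 18 bp
  166→175: 9 bp
  175→184: 9 bp
  184→198: 14 bp
  198→203: 5 bp
  203→217: 14 bp
  217→223: 6 bp
  223→232: 9 bp
  232→234: 2 bp
  234→242: 8 bp
  242→1 (wrap): 265-242+1 = 24 bp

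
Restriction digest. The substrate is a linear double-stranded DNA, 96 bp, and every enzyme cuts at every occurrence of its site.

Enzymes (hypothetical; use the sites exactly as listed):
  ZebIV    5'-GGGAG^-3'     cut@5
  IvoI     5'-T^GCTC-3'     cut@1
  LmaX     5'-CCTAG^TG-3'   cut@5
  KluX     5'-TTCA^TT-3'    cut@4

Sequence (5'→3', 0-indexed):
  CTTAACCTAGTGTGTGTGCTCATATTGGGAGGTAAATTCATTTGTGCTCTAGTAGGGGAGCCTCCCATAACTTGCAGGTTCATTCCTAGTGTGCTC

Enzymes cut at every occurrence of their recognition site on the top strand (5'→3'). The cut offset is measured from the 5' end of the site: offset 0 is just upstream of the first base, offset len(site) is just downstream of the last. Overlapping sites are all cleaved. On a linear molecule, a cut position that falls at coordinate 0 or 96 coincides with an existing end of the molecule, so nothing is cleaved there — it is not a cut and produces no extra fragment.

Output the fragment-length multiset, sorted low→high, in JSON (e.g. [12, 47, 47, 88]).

[3,4,5,7,7,9,10,14,15,22]

Scan for sites:
  ZebIV GGGAG/5: at [26, 55] ⇒ [31, 60]
  IvoI TGCTC/1: at [16, 44, 91] ⇒ [17, 45, 92]
  LmaX CCTAGTG/5: at [5, 84] ⇒ [10, 89]
  KluX TTCATT/4: at [36, 78] ⇒ [40, 82]

Pooled cuts: [10, 17, 31, 40, 45, 60, 82, 89, 92]

Fragment lengths:
  [0,10): 10 bp
  [10,17): 7 bp
  [17,31): 14 bp
  [31,40): 9 bp
  [40,45): 5 bp
  [45,60): 15 bp
  [60,82): 22 bp
  [82,89): 7 bp
  [89,92): 3 bp
  [92,96): 4 bp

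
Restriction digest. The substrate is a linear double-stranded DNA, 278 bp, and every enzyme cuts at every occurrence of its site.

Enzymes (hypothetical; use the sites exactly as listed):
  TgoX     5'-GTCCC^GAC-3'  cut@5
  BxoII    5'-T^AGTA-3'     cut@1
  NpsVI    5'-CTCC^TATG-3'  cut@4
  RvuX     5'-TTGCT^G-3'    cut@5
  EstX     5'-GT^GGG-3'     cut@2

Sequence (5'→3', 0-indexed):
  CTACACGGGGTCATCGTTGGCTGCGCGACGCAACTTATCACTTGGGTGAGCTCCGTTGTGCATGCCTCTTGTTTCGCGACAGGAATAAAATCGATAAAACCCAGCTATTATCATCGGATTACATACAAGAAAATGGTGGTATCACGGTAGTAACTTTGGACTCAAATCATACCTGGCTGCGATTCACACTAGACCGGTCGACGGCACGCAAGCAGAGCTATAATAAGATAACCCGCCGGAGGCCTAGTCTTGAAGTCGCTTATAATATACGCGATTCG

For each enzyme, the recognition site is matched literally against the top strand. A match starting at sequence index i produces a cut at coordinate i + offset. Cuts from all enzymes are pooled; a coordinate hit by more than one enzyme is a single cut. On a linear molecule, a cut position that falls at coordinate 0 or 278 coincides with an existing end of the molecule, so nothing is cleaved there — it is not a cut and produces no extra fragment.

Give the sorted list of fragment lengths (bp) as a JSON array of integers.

Scan for sites:
  TgoX (GTCCCGAC, off=5): no sites
  BxoII (TAGTA, off=1): starts [147] → cuts [148]
  NpsVI (CTCCTATG, off=4): no sites
  RvuX (TTGCTG, off=5): no sites
  EstX (GTGGG, off=2): no sites

Pooled cuts: [148]

Fragment lengths:
  [0,148): 148 bp
  [148,278): 130 bp

[130,148]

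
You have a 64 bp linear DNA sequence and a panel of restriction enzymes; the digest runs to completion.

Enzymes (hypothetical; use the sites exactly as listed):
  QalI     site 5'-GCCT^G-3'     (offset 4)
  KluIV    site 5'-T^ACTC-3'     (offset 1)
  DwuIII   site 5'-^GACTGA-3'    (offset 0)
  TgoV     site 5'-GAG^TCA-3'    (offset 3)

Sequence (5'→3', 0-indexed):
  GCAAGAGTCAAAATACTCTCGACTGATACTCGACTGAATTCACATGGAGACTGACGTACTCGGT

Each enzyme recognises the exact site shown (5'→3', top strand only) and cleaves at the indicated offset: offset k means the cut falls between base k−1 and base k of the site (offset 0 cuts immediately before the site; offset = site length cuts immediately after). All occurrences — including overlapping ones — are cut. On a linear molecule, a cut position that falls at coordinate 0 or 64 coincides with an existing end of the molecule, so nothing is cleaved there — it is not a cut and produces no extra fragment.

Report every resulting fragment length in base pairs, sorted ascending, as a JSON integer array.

Scan for sites:
  QalI (GCCTG, off=4): no sites
  KluIV TACTC/1: at [13, 26, 56] ⇒ [14, 27, 57]
  DwuIII GACTGA/0: at [20, 31, 48] ⇒ [20, 31, 48]
  TgoV GAGTCA/3: at [4] ⇒ [7]

Pooled cuts: [7, 14, 20, 27, 31, 48, 57]

Fragments:
  [0,7): 7 bp
  [7,14): 7 bp
  [14,20): 6 bp
  [20,27): 7 bp
  [27,31): 4 bp
  [31,48): 17 bp
  [48,57): 9 bp
  [57,64): 7 bp

[4,6,7,7,7,7,9,17]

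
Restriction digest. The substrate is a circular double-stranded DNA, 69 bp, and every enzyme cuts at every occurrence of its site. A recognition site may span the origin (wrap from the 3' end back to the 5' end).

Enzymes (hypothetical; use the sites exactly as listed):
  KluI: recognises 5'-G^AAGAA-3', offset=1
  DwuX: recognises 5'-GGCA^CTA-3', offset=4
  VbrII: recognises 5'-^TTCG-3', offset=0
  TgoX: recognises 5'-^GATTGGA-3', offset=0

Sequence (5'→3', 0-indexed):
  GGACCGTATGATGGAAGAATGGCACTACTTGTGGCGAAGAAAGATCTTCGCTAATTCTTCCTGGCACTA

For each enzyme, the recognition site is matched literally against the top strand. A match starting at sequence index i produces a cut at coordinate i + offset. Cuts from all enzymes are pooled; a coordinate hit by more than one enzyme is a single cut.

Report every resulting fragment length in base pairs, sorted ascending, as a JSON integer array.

Per-enzyme occurrences:
  KluI (GAAGAA, off=1): starts [13, 35] → cuts [14, 36]
  DwuX (GGCACTA, off=4): starts [20, 62] → cuts [24, 66]
  VbrII (TTCG, off=0): starts [46] → cuts [46]
  TgoX (GATTGGA, off=0): no sites

All cut coordinates (distinct, sorted): [14, 24, 36, 46, 66]

Fragments:
  14→24: 10 bp
  24→36: 12 bp
  36→46: 10 bp
  46→66: 20 bp
  66→14 (wrap): 69-66+14 = 17 bp

[10,10,12,17,20]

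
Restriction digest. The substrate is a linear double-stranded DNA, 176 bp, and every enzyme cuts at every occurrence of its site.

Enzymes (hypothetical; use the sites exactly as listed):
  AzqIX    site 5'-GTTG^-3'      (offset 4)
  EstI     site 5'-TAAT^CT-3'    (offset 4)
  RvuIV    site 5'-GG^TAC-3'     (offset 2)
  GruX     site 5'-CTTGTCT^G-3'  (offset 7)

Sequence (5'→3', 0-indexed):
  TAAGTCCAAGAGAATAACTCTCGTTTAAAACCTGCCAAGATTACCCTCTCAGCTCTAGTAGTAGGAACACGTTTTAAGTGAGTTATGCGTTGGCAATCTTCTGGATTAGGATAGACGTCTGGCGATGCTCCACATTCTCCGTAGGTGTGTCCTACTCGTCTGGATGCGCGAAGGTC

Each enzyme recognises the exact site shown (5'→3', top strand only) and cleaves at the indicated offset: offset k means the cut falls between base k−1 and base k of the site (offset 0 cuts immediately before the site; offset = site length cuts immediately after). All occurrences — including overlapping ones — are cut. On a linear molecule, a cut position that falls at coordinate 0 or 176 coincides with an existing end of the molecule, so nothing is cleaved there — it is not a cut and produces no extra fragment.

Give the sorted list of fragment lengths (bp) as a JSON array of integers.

[84,92]

Scan for sites:
  AzqIX (GTTG, off=4): starts [88] → cuts [92]
  EstI (TAATCT, off=4): no sites
  RvuIV (GGTAC, off=2): no sites
  GruX (CTTGTCTG, off=7): no sites

Pooled cuts: [92]

Fragment lengths:
  [0,92): 92 bp
  [92,176): 84 bp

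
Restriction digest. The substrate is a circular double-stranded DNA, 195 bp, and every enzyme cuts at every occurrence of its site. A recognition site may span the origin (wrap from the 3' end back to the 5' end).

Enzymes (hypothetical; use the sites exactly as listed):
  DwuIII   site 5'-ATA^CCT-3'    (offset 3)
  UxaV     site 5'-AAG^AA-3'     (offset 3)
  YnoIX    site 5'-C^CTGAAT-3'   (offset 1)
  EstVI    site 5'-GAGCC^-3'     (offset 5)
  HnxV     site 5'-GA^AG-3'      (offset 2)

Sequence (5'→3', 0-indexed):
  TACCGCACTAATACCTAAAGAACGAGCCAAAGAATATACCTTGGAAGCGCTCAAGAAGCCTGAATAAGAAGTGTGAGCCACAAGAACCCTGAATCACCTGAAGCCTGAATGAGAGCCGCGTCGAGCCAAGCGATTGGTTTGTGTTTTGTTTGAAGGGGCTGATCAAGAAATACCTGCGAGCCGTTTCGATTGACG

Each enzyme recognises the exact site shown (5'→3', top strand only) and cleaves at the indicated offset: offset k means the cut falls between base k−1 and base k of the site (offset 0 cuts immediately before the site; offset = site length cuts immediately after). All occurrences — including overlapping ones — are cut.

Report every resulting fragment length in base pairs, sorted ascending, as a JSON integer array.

Per-enzyme occurrences:
  DwuIII (ATACCT, off=3): starts [10, 35, 169] → cuts [13, 38, 172]
  UxaV (AAGAA, off=3): starts [17, 29, 52, 65, 81, 164] → cuts [20, 32, 55, 68, 84, 167]
  YnoIX (CCTGAAT, off=1): starts [58, 87, 103] → cuts [59, 88, 104]
  EstVI (GAGCC, off=5): starts [23, 74, 112, 122, 177] → cuts [28, 79, 117, 127, 182]
  HnxV (GAAG, off=2): starts [43, 54, 67, 99, 151] → cuts [45, 56, 69, 101, 153]

Pooled cuts: [13, 20, 28, 32, 38, 45, 55, 56, 59, 68, 69, 79, 84, 88, 101, 104, 117, 127, 153, 167, 172, 182]

Fragments:
  13→20: 7 bp
  20→28: 8 bp
  28→32: 4 bp
  32→38: 6 bp
  38→45: 7 bp
  45→55: 10 bp
  55→56: 1 bp
  56→59: 3 bp
  59→68: 9 bp
  68→69: 1 bp
  69→79: 10 bp
  79→84: 5 bp
  84→88: 4 bp
  88→101: 13 bp
  101→104: 3 bp
  104→117: 13 bp
  117→127: 10 bp
  127→153: 26 bp
  153→167: 14 bp
  167→172: 5 bp
  172→182: 10 bp
  182→13 (wrap): 195-182+13 = 26 bp

[1,1,3,3,4,4,5,5,6,7,7,8,9,10,10,10,10,13,13,14,26,26]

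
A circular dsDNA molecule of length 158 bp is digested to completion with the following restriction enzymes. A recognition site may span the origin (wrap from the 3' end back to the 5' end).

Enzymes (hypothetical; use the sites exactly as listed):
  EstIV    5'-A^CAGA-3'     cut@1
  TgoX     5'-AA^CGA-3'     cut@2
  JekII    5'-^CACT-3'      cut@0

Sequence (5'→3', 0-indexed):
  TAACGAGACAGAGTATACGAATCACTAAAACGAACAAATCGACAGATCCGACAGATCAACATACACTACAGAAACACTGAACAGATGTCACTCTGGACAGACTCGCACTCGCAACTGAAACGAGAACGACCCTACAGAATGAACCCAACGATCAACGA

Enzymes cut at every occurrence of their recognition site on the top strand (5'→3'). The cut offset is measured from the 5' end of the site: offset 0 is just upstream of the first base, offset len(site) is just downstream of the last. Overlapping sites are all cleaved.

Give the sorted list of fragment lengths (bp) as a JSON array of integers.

Per-enzyme occurrences:
  EstIV ACAGA/1: at [7, 41, 50, 67, 80, 96, 133] ⇒ [8, 42, 51, 68, 81, 97, 134]
  TgoX AACGA/2: at [1, 28, 118, 124, 146, 153] ⇒ [3, 30, 120, 126, 148, 155]
  JekII CACT/0: at [22, 63, 74, 88, 105] ⇒ [22, 63, 74, 88, 105]

Pooled cuts: [3, 8, 22, 30, 42, 51, 63, 68, 74, 81, 88, 97, 105, 120, 126, 134, 148, 155]

Fragment lengths:
  3→8: 5 bp
  8→22: 14 bp
  22→30: 8 bp
  30→42: 12 bp
  42→51: 9 bp
  51→63: 12 bp
  63→68: 5 bp
  68→74: 6 bp
  74→81: 7 bp
  81→88: 7 bp
  88→97: 9 bp
  97→105: 8 bp
  105→120: 15 bp
  120→126: 6 bp
  126→134: 8 bp
  134→148: 14 bp
  148→155: 7 bp
  155→3 (wrap): 158-155+3 = 6 bp

[5,5,6,6,6,7,7,7,8,8,8,9,9,12,12,14,14,15]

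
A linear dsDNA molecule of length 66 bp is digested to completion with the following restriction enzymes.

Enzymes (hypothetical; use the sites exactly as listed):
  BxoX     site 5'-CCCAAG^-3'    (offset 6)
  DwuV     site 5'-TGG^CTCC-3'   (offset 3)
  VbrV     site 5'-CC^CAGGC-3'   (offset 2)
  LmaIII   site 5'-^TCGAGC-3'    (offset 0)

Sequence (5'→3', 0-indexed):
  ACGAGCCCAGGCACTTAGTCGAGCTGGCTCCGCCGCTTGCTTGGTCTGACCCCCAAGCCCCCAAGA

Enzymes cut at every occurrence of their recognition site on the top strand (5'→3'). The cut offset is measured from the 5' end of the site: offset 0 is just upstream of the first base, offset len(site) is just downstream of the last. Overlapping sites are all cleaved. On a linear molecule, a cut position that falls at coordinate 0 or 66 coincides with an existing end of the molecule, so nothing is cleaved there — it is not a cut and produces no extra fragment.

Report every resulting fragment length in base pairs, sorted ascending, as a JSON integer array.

Per-enzyme occurrences:
  BxoX (CCCAAG, off=6): starts [51, 59] → cuts [57, 65]
  DwuV (TGGCTCC, off=3): starts [24] → cuts [27]
  VbrV (CCCAGGC, off=2): starts [5] → cuts [7]
  LmaIII (TCGAGC, off=0): starts [18] → cuts [18]

All cut coordinates (distinct, sorted): [7, 18, 27, 57, 65]

Fragment lengths:
  [0,7): 7 bp
  [7,18): 11 bp
  [18,27): 9 bp
  [27,57): 30 bp
  [57,65): 8 bp
  [65,66): 1 bp

[1,7,8,9,11,30]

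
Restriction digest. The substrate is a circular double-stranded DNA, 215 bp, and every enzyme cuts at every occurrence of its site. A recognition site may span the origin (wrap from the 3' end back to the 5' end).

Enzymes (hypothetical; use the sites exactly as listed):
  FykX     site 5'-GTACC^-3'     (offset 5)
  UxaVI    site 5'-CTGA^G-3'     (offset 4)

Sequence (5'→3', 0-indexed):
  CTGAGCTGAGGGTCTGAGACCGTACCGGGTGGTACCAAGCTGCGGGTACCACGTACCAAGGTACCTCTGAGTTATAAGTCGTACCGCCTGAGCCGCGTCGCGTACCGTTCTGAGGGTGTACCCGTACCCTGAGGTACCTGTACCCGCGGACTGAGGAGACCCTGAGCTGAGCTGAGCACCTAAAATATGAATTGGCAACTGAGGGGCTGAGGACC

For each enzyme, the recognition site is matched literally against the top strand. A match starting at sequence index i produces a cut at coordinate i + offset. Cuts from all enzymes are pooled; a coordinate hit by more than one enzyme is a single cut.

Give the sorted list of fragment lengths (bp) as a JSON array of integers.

Scan for sites:
  FykX (GTACC, off=5): starts [21, 31, 45, 52, 60, 80, 101, 117, 123, 133, 139] → cuts [26, 36, 50, 57, 65, 85, 106, 122, 128, 138, 144]
  UxaVI (CTGAG, off=4): starts [0, 5, 13, 66, 87, 109, 128, 150, 161, 166, 171, 198, 206] → cuts [4, 9, 17, 70, 91, 113, 132, 154, 165, 170, 175, 202, 210]

All cut coordinates (distinct, sorted): [4, 9, 17, 26, 36, 50, 57, 65, 70, 85, 91, 106, 113, 122, 128, 132, 138, 144, 154, 165, 170, 175, 202, 210]

Fragments:
  4→9: 5 bp
  9→17: 8 bp
  17→26: 9 bp
  26→36: 10 bp
  36→50: 14 bp
  50→57: 7 bp
  57→65: 8 bp
  65→70: 5 bp
  70→85: 15 bp
  85→91: 6 bp
  91→106: 15 bp
  106→113: 7 bp
  113→122: 9 bp
  122→128: 6 bp
  128→132: 4 bp
  132→138: 6 bp
  138→144: 6 bp
  144→154: 10 bp
  154→165: 11 bp
  165→170: 5 bp
  170→175: 5 bp
  175→202: 27 bp
  202→210: 8 bp
  210→4 (wrap): 215-210+4 = 9 bp

[4,5,5,5,5,6,6,6,6,7,7,8,8,8,9,9,9,10,10,11,14,15,15,27]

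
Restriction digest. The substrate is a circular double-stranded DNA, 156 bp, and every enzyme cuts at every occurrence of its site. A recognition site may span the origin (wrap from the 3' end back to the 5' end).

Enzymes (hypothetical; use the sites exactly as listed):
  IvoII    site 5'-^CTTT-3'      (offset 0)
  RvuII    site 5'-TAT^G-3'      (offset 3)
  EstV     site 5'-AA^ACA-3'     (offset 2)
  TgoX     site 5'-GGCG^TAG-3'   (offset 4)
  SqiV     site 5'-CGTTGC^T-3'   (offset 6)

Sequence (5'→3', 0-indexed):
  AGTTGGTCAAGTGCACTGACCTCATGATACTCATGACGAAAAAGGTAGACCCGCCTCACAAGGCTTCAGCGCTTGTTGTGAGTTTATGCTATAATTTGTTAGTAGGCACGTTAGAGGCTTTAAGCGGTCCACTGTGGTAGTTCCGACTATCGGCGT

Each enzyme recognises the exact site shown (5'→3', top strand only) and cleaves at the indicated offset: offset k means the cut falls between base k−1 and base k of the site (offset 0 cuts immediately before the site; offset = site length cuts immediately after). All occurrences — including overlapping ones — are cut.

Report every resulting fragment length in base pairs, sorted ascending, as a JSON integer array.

Site scan:
  IvoII CTTT/0: at [117] ⇒ [117]
  RvuII TATG/3: at [84] ⇒ [87]
  EstV (AAACA, off=2): no sites
  TgoX GGCGTAG/4: at [151] ⇒ [155]
  SqiV (CGTTGCT, off=6): no sites

All cut coordinates (distinct, sorted): [87, 117, 155]

Fragment lengths:
  87→117: 30 bp
  117→155: 38 bp
  155→87 (wrap): 156-155+87 = 88 bp

[30,38,88]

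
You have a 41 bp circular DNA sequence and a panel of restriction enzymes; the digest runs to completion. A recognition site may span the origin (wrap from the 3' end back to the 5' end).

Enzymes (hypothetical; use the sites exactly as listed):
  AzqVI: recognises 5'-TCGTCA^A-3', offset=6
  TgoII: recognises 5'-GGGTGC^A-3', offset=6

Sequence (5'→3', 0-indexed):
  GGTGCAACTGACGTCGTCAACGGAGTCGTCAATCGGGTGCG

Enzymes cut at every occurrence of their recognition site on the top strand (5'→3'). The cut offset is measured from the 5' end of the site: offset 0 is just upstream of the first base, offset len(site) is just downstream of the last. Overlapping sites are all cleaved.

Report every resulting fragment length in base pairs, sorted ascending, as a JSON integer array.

[12,14,15]

Site scan:
  AzqVI (TCGTCAA, off=6): starts [13, 25] → cuts [19, 31]
  TgoII (GGGTGCA, off=6): starts [40] → cuts [5]

Pooled cuts: [5, 19, 31]

Fragment lengths:
  5→19: 14 bp
  19→31: 12 bp
  31→5 (wrap): 41-31+5 = 15 bp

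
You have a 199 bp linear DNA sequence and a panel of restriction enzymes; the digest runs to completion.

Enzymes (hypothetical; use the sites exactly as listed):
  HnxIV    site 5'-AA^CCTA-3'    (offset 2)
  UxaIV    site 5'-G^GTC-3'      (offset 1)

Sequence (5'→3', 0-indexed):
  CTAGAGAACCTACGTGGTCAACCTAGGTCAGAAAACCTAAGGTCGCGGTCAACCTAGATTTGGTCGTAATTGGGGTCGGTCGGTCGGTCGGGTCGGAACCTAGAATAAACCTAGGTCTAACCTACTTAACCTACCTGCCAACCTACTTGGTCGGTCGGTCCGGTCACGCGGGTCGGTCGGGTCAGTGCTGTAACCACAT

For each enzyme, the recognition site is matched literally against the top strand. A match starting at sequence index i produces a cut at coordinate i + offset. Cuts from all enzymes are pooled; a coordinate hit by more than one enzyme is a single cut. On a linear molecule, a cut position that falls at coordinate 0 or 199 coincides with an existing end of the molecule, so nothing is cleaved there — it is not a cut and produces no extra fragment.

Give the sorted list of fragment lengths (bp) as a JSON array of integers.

Site scan:
  HnxIV AACCTA/2: at [6, 19, 33, 50, 96, 107, 118, 127, 139] ⇒ [8, 21, 35, 52, 98, 109, 120, 129, 141]
  UxaIV GGTC/1: at [15, 25, 40, 46, 61, 73, 77, 81, 85, 90, 113, 148, 152, 156, 161, 170, 174, 179] ⇒ [16, 26, 41, 47, 62, 74, 78, 82, 86, 91, 114, 149, 153, 157, 162, 171, 175, 180]

All cut coordinates (distinct, sorted): [8, 16, 21, 26, 35, 41, 47, 52, 62, 74, 78, 82, 86, 91, 98, 109, 114, 120, 129, 141, 149, 153, 157, 162, 171, 175, 180]

Fragments:
  [0,8): 8 bp
  [8,16): 8 bp
  [16,21): 5 bp
  [21,26): 5 bp
  [26,35): 9 bp
  [35,41): 6 bp
  [41,47): 6 bp
  [47,52): 5 bp
  [52,62): 10 bp
  [62,74): 12 bp
  [74,78): 4 bp
  [78,82): 4 bp
  [82,86): 4 bp
  [86,91): 5 bp
  [91,98): 7 bp
  [98,109): 11 bp
  [109,114): 5 bp
  [114,120): 6 bp
  [120,129): 9 bp
  [129,141): 12 bp
  [141,149): 8 bp
  [149,153): 4 bp
  [153,157): 4 bp
  [157,162): 5 bp
  [162,171): 9 bp
  [171,175): 4 bp
  [175,180): 5 bp
  [180,199): 19 bp

[4,4,4,4,4,4,5,5,5,5,5,5,5,6,6,6,7,8,8,8,9,9,9,10,11,12,12,19]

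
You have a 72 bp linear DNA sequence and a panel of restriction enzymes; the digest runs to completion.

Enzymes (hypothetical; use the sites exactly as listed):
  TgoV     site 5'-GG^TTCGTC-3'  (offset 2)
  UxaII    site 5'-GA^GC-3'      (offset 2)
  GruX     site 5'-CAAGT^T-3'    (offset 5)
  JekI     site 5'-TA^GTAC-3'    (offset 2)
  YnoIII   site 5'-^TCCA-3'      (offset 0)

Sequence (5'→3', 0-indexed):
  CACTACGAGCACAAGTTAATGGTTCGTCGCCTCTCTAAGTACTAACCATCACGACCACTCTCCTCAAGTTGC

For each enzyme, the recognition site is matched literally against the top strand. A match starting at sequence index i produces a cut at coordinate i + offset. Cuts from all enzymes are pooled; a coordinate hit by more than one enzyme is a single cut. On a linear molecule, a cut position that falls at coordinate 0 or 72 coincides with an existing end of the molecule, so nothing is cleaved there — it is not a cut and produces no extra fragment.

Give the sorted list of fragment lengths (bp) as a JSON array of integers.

[3,6,8,8,47]

Per-enzyme occurrences:
  TgoV (GGTTCGTC, off=2): starts [20] → cuts [22]
  UxaII (GAGC, off=2): starts [6] → cuts [8]
  GruX (CAAGTT, off=5): starts [11, 64] → cuts [16, 69]
  JekI (TAGTAC, off=2): no sites
  YnoIII (TCCA, off=0): no sites

Pooled cuts: [8, 16, 22, 69]

Fragment lengths:
  [0,8): 8 bp
  [8,16): 8 bp
  [16,22): 6 bp
  [22,69): 47 bp
  [69,72): 3 bp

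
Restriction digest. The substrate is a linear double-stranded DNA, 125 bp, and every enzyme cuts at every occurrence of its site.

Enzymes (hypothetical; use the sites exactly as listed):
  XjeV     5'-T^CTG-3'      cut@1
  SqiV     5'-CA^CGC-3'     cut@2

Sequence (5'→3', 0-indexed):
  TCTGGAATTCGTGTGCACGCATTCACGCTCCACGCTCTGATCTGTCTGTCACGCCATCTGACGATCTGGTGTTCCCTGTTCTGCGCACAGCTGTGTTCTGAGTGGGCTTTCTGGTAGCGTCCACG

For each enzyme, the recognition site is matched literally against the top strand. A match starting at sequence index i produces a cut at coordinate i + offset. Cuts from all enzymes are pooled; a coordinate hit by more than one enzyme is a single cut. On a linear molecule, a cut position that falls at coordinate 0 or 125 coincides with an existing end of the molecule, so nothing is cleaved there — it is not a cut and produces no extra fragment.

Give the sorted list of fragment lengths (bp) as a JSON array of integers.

[1,4,4,5,6,6,7,8,8,13,15,15,16,17]

Per-enzyme occurrences:
  XjeV (TCTG, off=1): starts [0, 35, 40, 44, 56, 64, 79, 96, 109] → cuts [1, 36, 41, 45, 57, 65, 80, 97, 110]
  SqiV (CACGC, off=2): starts [15, 23, 30, 49] → cuts [17, 25, 32, 51]

All cut coordinates (distinct, sorted): [1, 17, 25, 32, 36, 41, 45, 51, 57, 65, 80, 97, 110]

Fragment lengths:
  [0,1): 1 bp
  [1,17): 16 bp
  [17,25): 8 bp
  [25,32): 7 bp
  [32,36): 4 bp
  [36,41): 5 bp
  [41,45): 4 bp
  [45,51): 6 bp
  [51,57): 6 bp
  [57,65): 8 bp
  [65,80): 15 bp
  [80,97): 17 bp
  [97,110): 13 bp
  [110,125): 15 bp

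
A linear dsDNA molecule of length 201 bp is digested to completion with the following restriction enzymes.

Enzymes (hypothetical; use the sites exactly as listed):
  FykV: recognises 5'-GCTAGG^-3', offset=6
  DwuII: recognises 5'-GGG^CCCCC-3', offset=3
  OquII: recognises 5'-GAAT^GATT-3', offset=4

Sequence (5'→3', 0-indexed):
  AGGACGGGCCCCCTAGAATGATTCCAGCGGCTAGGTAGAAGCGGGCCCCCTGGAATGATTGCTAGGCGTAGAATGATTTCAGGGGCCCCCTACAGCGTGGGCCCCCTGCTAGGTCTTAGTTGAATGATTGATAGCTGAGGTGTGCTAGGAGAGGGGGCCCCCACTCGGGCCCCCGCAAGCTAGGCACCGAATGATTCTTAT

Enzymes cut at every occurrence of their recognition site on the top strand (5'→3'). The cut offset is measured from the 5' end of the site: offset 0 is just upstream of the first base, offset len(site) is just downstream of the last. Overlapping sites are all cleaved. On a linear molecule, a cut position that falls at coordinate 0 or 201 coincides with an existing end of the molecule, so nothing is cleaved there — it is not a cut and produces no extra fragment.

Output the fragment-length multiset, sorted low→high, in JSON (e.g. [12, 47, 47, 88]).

Site scan:
  FykV GCTAGG/6: at [29, 60, 107, 143, 178] ⇒ [35, 66, 113, 149, 184]
  DwuII GGGCCCCC/3: at [5, 42, 82, 98, 154, 166] ⇒ [8, 45, 85, 101, 157, 169]
  OquII GAATGATT/4: at [15, 52, 70, 121, 188] ⇒ [19, 56, 74, 125, 192]

Pooled cuts: [8, 19, 35, 45, 56, 66, 74, 85, 101, 113, 125, 149, 157, 169, 184, 192]

Fragment lengths:
  [0,8): 8 bp
  [8,19): 11 bp
  [19,35): 16 bp
  [35,45): 10 bp
  [45,56): 11 bp
  [56,66): 10 bp
  [66,74): 8 bp
  [74,85): 11 bp
  [85,101): 16 bp
  [101,113): 12 bp
  [113,125): 12 bp
  [125,149): 24 bp
  [149,157): 8 bp
  [157,169): 12 bp
  [169,184): 15 bp
  [184,192): 8 bp
  [192,201): 9 bp

[8,8,8,8,9,10,10,11,11,11,12,12,12,15,16,16,24]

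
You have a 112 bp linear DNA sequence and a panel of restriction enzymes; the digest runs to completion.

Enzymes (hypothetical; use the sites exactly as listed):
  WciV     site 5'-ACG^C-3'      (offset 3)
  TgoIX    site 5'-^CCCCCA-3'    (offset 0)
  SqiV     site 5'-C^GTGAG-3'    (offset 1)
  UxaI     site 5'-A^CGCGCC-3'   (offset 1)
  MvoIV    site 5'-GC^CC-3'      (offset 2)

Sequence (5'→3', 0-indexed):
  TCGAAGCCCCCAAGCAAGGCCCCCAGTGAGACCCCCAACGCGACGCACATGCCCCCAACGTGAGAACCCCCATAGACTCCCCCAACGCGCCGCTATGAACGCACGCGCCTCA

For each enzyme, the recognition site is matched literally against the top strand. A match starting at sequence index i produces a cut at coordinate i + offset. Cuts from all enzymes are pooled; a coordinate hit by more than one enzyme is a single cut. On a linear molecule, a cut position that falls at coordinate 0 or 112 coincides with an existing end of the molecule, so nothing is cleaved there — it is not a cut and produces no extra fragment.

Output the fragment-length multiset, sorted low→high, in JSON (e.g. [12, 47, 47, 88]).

[1,1,1,2,2,2,5,6,6,7,7,7,7,9,11,12,12,14]

Per-enzyme occurrences:
  WciV ACGC/3: at [37, 42, 84, 98, 102] ⇒ [40, 45, 87, 101, 105]
  TgoIX CCCCCA/0: at [6, 19, 31, 51, 66, 78] ⇒ [6, 19, 31, 51, 66, 78]
  SqiV CGTGAG/1: at [58] ⇒ [59]
  UxaI ACGCGCC/1: at [84, 102] ⇒ [85, 103]
  MvoIV GCCC/2: at [5, 18, 50] ⇒ [7, 20, 52]

Pooled cuts: [6, 7, 19, 20, 31, 40, 45, 51, 52, 59, 66, 78, 85, 87, 101, 103, 105]

Fragments:
  [0,6): 6 bp
  [6,7): 1 bp
  [7,19): 12 bp
  [19,20): 1 bp
  [20,31): 11 bp
  [31,40): 9 bp
  [40,45): 5 bp
  [45,51): 6 bp
  [51,52): 1 bp
  [52,59): 7 bp
  [59,66): 7 bp
  [66,78): 12 bp
  [78,85): 7 bp
  [85,87): 2 bp
  [87,101): 14 bp
  [101,103): 2 bp
  [103,105): 2 bp
  [105,112): 7 bp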